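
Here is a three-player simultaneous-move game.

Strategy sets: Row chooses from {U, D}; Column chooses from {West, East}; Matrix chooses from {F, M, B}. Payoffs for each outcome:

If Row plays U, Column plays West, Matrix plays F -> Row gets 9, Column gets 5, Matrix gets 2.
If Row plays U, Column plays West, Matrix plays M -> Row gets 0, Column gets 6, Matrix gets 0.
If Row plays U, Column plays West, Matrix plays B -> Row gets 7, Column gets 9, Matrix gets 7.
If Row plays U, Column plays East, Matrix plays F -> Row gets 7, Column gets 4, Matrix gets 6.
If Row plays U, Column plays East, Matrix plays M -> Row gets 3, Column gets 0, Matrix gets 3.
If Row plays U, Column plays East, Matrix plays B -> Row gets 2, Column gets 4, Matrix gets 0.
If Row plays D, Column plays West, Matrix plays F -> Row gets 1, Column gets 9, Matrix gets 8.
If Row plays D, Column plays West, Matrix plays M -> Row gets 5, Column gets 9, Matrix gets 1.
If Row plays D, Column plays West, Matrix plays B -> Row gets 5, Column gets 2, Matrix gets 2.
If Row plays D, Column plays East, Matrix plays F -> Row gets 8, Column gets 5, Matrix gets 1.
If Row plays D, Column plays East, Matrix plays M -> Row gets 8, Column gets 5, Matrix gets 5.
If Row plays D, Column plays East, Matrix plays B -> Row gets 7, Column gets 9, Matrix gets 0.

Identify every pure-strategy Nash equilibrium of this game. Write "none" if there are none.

For each strategy profile, look for a profitable unilateral deviation.
(U, West, F): Matrix can switch to B (2 → 7). Not NE.
(U, West, M): Row can switch to D (0 → 5). Not NE.
(U, West, B): Row gets 7, best alternative 5; Column gets 9, best alternative 4; Matrix gets 7, best alternative 2. No profitable deviation — NE.
(U, East, F): Row can switch to D (7 → 8). Not NE.
(U, East, M): Row can switch to D (3 → 8). Not NE.
(U, East, B): Row can switch to D (2 → 7). Not NE.
(D, West, F): Row can switch to U (1 → 9). Not NE.
(D, West, M): Matrix can switch to F (1 → 8). Not NE.
(D, West, B): Row can switch to U (5 → 7). Not NE.
(The remaining 3 profiles each have a profitable deviation by the same check.)

Pure NE: (U, West, B)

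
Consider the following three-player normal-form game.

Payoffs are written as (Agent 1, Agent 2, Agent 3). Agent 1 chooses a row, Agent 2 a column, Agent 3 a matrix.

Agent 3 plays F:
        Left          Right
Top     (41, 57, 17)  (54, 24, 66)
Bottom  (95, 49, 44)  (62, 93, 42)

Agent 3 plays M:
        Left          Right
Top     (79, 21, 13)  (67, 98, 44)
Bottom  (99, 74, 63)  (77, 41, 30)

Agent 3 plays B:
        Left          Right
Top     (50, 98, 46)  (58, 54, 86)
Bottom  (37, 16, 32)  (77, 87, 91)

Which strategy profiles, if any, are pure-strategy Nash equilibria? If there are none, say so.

(Top, Left, F): Agent 1 can switch to Bottom (41 → 95). Not NE.
(Top, Left, M): Agent 1 can switch to Bottom (79 → 99). Not NE.
(Top, Left, B): Agent 1 gets 50, best alternative 37; Agent 2 gets 98, best alternative 54; Agent 3 gets 46, best alternative 17. No profitable deviation — NE.
(Top, Right, F): Agent 1 can switch to Bottom (54 → 62). Not NE.
(Top, Right, M): Agent 1 can switch to Bottom (67 → 77). Not NE.
(Top, Right, B): Agent 1 can switch to Bottom (58 → 77). Not NE.
(Bottom, Left, F): Agent 2 can switch to Right (49 → 93). Not NE.
(Bottom, Left, M): Agent 1 gets 99, best alternative 79; Agent 2 gets 74, best alternative 41; Agent 3 gets 63, best alternative 44. No profitable deviation — NE.
(Bottom, Left, B): Agent 1 can switch to Top (37 → 50). Not NE.
(Bottom, Right, F): Agent 3 can switch to B (42 → 91). Not NE.
(Bottom, Right, B): Agent 1 gets 77, best alternative 58; Agent 2 gets 87, best alternative 16; Agent 3 gets 91, best alternative 42. No profitable deviation — NE.
(The remaining 1 profile has a profitable deviation by the same check.)

(Top, Left, B) and (Bottom, Left, M) and (Bottom, Right, B)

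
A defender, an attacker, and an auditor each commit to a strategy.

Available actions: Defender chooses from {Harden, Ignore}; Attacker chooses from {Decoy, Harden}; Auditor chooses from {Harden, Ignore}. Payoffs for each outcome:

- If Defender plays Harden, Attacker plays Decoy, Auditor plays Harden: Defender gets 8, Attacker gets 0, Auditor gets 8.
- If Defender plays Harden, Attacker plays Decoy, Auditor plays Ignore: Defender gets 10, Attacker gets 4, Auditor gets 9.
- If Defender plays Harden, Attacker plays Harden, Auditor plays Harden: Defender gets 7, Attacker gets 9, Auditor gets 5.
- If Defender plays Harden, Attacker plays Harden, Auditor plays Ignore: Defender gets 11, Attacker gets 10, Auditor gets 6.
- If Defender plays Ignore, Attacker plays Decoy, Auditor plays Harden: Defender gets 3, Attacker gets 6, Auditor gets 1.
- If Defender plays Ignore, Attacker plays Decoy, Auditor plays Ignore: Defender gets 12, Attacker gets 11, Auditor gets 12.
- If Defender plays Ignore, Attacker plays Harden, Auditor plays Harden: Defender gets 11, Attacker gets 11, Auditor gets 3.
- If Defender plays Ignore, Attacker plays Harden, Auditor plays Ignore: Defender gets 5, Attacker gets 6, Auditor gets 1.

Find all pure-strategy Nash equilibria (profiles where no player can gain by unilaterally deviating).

(Harden, Harden, Ignore), (Ignore, Decoy, Ignore), (Ignore, Harden, Harden)

Check each profile: it is a Nash equilibrium iff no player can strictly gain by switching unilaterally.
(Harden, Decoy, Harden): Attacker can switch to Harden (0 → 9). Not NE.
(Harden, Decoy, Ignore): Defender can switch to Ignore (10 → 12). Not NE.
(Harden, Harden, Harden): Defender can switch to Ignore (7 → 11). Not NE.
(Harden, Harden, Ignore): Defender gets 11, best alternative 5; Attacker gets 10, best alternative 4; Auditor gets 6, best alternative 5. No profitable deviation — NE.
(Ignore, Decoy, Harden): Defender can switch to Harden (3 → 8). Not NE.
(Ignore, Decoy, Ignore): Defender gets 12, best alternative 10; Attacker gets 11, best alternative 6; Auditor gets 12, best alternative 1. No profitable deviation — NE.
(Ignore, Harden, Harden): Defender gets 11, best alternative 7; Attacker gets 11, best alternative 6; Auditor gets 3, best alternative 1. No profitable deviation — NE.
(Ignore, Harden, Ignore): Defender can switch to Harden (5 → 11). Not NE.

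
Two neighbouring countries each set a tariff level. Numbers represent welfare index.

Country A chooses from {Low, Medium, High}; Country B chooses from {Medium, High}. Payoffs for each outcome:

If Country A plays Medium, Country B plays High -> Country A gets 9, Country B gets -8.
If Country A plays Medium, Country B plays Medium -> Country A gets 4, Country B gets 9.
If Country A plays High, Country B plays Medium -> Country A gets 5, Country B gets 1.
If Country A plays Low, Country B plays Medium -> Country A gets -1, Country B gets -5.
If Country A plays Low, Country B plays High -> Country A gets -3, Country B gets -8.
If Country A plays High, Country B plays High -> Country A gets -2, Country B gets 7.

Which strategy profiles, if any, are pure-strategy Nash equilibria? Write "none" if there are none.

No pure-strategy Nash equilibrium.

Country A against Medium: payoffs -1, 4, 5 → best response High.
Country A against High: payoffs -3, 9, -2 → best response Medium.
Country B against Low: payoffs -5, -8 → best response Medium.
Country B against Medium: payoffs 9, -8 → best response Medium.
Country B against High: payoffs 1, 7 → best response High.
No profile is a mutual best response for all players.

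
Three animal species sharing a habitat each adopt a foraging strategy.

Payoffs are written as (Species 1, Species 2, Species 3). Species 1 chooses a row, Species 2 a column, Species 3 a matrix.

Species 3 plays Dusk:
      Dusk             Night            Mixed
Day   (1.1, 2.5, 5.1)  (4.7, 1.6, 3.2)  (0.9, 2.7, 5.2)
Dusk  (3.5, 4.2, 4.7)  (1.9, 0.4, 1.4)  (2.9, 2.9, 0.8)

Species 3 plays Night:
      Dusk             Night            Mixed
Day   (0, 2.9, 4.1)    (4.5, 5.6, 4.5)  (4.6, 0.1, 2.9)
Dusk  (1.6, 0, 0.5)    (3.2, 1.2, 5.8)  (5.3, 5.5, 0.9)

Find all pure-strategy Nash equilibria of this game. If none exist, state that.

Species 1 against (Dusk, Dusk): payoffs 1.1, 3.5 → best response Dusk.
Species 1 against (Dusk, Night): payoffs 0, 1.6 → best response Dusk.
Species 1 against (Night, Dusk): payoffs 4.7, 1.9 → best response Day.
Species 1 against (Night, Night): payoffs 4.5, 3.2 → best response Day.
Species 1 against (Mixed, Dusk): payoffs 0.9, 2.9 → best response Dusk.
Species 1 against (Mixed, Night): payoffs 4.6, 5.3 → best response Dusk.
Species 2 against (Day, Dusk): payoffs 2.5, 1.6, 2.7 → best response Mixed.
Species 2 against (Day, Night): payoffs 2.9, 5.6, 0.1 → best response Night.
Species 2 against (Dusk, Dusk): payoffs 4.2, 0.4, 2.9 → best response Dusk.
Species 2 against (Dusk, Night): payoffs 0, 1.2, 5.5 → best response Mixed.
Species 3 against (Day, Dusk): payoffs 5.1, 4.1 → best response Dusk.
Species 3 against (Day, Night): payoffs 3.2, 4.5 → best response Night.
Species 3 against (Day, Mixed): payoffs 5.2, 2.9 → best response Dusk.
Species 3 against (Dusk, Dusk): payoffs 4.7, 0.5 → best response Dusk.
Species 3 against (Dusk, Night): payoffs 1.4, 5.8 → best response Night.
Species 3 against (Dusk, Mixed): payoffs 0.8, 0.9 → best response Night.
Mutual best responses: (Day, Night, Night); (Dusk, Dusk, Dusk); (Dusk, Mixed, Night).

The pure Nash equilibria are (Day, Night, Night) and (Dusk, Dusk, Dusk) and (Dusk, Mixed, Night).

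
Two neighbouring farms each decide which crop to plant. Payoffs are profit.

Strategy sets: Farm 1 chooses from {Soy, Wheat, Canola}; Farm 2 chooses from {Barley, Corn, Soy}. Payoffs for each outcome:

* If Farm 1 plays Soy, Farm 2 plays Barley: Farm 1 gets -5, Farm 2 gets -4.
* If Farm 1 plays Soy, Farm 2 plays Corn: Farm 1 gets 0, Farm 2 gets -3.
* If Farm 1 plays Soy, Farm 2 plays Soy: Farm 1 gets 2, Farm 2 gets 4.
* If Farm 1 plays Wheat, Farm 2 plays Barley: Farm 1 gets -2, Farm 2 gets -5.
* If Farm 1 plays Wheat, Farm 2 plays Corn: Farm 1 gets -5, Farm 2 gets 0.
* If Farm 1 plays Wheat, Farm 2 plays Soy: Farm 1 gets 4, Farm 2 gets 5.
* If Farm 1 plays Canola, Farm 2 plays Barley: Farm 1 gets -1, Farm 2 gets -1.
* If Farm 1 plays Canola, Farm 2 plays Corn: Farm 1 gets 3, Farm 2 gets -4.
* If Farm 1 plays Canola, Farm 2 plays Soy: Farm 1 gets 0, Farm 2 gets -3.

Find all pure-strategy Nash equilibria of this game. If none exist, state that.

The pure Nash equilibria are (Wheat, Soy), (Canola, Barley).

Farm 1 against Barley: payoffs -5, -2, -1 → best response Canola.
Farm 1 against Corn: payoffs 0, -5, 3 → best response Canola.
Farm 1 against Soy: payoffs 2, 4, 0 → best response Wheat.
Farm 2 against Soy: payoffs -4, -3, 4 → best response Soy.
Farm 2 against Wheat: payoffs -5, 0, 5 → best response Soy.
Farm 2 against Canola: payoffs -1, -4, -3 → best response Barley.
Mutual best responses: (Wheat, Soy); (Canola, Barley).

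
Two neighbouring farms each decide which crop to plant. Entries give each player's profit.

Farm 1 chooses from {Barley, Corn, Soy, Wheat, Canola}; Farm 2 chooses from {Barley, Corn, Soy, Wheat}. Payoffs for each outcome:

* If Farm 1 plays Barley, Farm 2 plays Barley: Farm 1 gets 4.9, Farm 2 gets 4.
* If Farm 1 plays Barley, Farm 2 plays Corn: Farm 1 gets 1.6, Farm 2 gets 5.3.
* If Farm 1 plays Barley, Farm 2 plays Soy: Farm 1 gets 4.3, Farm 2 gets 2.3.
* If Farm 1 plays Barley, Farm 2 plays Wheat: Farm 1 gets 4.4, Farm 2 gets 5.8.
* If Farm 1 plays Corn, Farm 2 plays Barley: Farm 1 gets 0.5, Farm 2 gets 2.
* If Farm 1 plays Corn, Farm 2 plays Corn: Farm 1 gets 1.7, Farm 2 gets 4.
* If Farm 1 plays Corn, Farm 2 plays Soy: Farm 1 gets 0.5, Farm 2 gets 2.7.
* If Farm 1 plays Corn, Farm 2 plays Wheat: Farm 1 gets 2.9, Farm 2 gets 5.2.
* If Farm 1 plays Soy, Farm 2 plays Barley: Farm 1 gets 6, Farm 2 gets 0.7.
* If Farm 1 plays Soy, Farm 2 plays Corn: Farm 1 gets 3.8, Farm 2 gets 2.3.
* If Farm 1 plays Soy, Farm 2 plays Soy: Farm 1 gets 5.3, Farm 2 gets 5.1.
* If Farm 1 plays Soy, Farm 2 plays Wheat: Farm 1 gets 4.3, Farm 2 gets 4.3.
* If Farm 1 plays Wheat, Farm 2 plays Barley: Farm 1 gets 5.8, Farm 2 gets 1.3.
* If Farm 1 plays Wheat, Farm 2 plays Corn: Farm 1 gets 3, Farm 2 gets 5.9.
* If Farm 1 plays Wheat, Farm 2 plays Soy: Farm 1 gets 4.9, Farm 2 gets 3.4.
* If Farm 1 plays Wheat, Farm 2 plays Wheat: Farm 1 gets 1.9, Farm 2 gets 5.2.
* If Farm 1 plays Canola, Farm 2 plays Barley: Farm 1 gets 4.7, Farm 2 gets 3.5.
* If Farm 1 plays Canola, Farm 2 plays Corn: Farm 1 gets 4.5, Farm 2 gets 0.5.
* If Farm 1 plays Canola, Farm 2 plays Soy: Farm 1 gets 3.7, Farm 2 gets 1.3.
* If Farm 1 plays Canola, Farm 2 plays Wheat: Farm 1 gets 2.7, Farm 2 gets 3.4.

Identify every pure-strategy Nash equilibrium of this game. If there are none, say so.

For each strategy profile, look for a profitable unilateral deviation.
(Barley, Barley): Farm 1 can switch to Soy (4.9 → 6). Not NE.
(Barley, Corn): Farm 1 can switch to Corn (1.6 → 1.7). Not NE.
(Barley, Soy): Farm 1 can switch to Soy (4.3 → 5.3). Not NE.
(Barley, Wheat): Farm 1 gets 4.4, best alternative 4.3; Farm 2 gets 5.8, best alternative 5.3. No profitable deviation — NE.
(Corn, Barley): Farm 1 can switch to Barley (0.5 → 4.9). Not NE.
(Corn, Corn): Farm 1 can switch to Soy (1.7 → 3.8). Not NE.
(Corn, Soy): Farm 1 can switch to Barley (0.5 → 4.3). Not NE.
(Soy, Soy): Farm 1 gets 5.3, best alternative 4.9; Farm 2 gets 5.1, best alternative 4.3. No profitable deviation — NE.
(The remaining 12 profiles each have a profitable deviation by the same check.)

(Barley, Wheat) and (Soy, Soy)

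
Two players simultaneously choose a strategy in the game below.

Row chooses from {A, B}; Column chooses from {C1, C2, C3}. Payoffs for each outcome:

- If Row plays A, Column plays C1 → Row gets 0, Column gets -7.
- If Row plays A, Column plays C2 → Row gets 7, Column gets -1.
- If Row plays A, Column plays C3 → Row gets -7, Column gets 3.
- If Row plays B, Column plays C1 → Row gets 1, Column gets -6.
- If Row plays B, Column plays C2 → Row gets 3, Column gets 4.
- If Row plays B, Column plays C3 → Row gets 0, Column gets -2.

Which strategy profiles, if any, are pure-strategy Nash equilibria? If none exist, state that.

This game has no pure Nash equilibrium.

(A, C1): Row can switch to B (0 → 1). Not NE.
(A, C2): Column can switch to C3 (-1 → 3). Not NE.
(A, C3): Row can switch to B (-7 → 0). Not NE.
(B, C1): Column can switch to C2 (-6 → 4). Not NE.
(B, C2): Row can switch to A (3 → 7). Not NE.
(B, C3): Column can switch to C2 (-2 → 4). Not NE.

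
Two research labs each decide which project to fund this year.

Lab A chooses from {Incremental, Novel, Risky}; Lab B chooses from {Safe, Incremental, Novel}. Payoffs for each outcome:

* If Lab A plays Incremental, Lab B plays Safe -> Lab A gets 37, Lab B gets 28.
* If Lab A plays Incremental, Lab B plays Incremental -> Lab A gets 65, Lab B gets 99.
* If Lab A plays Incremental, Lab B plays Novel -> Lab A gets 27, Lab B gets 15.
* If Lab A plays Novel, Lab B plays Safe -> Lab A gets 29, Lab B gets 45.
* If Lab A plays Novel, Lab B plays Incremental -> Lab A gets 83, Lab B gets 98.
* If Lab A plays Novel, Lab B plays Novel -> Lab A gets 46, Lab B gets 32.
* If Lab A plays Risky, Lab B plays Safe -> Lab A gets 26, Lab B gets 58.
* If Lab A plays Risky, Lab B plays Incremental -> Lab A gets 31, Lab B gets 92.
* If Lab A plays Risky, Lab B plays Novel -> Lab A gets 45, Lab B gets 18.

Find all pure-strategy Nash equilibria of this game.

(Novel, Incremental)

(Incremental, Safe): Lab B can switch to Incremental (28 → 99). Not NE.
(Incremental, Incremental): Lab A can switch to Novel (65 → 83). Not NE.
(Incremental, Novel): Lab A can switch to Novel (27 → 46). Not NE.
(Novel, Safe): Lab A can switch to Incremental (29 → 37). Not NE.
(Novel, Incremental): Lab A gets 83, best alternative 65; Lab B gets 98, best alternative 45. No profitable deviation — NE.
(Novel, Novel): Lab B can switch to Safe (32 → 45). Not NE.
(Risky, Safe): Lab A can switch to Incremental (26 → 37). Not NE.
(Risky, Incremental): Lab A can switch to Incremental (31 → 65). Not NE.
(Risky, Novel): Lab A can switch to Novel (45 → 46). Not NE.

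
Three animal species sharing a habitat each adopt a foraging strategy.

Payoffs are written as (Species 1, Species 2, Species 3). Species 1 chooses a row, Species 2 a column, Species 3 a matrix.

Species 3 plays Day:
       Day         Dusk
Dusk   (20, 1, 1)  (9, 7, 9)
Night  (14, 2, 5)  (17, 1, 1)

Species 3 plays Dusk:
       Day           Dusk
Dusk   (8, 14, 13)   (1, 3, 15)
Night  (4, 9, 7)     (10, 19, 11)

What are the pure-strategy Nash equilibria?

Species 1 against (Day, Day): payoffs 20, 14 → best response Dusk.
Species 1 against (Day, Dusk): payoffs 8, 4 → best response Dusk.
Species 1 against (Dusk, Day): payoffs 9, 17 → best response Night.
Species 1 against (Dusk, Dusk): payoffs 1, 10 → best response Night.
Species 2 against (Dusk, Day): payoffs 1, 7 → best response Dusk.
Species 2 against (Dusk, Dusk): payoffs 14, 3 → best response Day.
Species 2 against (Night, Day): payoffs 2, 1 → best response Day.
Species 2 against (Night, Dusk): payoffs 9, 19 → best response Dusk.
Species 3 against (Dusk, Day): payoffs 1, 13 → best response Dusk.
Species 3 against (Dusk, Dusk): payoffs 9, 15 → best response Dusk.
Species 3 against (Night, Day): payoffs 5, 7 → best response Dusk.
Species 3 against (Night, Dusk): payoffs 1, 11 → best response Dusk.
Mutual best responses: (Dusk, Day, Dusk); (Night, Dusk, Dusk).

Pure-strategy Nash equilibria: (Dusk, Day, Dusk); (Night, Dusk, Dusk)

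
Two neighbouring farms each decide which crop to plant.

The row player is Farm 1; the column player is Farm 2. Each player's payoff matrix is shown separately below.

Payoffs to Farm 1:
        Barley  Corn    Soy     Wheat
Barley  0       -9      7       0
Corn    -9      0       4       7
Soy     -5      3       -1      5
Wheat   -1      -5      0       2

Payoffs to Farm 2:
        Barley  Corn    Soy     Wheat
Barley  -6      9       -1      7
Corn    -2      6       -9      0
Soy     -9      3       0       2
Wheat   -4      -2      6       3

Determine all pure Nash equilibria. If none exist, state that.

(Barley, Barley): Farm 2 can switch to Corn (-6 → 9). Not NE.
(Barley, Corn): Farm 1 can switch to Corn (-9 → 0). Not NE.
(Barley, Soy): Farm 2 can switch to Corn (-1 → 9). Not NE.
(Barley, Wheat): Farm 1 can switch to Corn (0 → 7). Not NE.
(Corn, Barley): Farm 1 can switch to Barley (-9 → 0). Not NE.
(Corn, Corn): Farm 1 can switch to Soy (0 → 3). Not NE.
(Corn, Soy): Farm 1 can switch to Barley (4 → 7). Not NE.
(Corn, Wheat): Farm 2 can switch to Corn (0 → 6). Not NE.
(Soy, Corn): Farm 1 gets 3, best alternative 0; Farm 2 gets 3, best alternative 2. No profitable deviation — NE.
(The remaining 7 profiles each have a profitable deviation by the same check.)

Pure NE: (Soy, Corn)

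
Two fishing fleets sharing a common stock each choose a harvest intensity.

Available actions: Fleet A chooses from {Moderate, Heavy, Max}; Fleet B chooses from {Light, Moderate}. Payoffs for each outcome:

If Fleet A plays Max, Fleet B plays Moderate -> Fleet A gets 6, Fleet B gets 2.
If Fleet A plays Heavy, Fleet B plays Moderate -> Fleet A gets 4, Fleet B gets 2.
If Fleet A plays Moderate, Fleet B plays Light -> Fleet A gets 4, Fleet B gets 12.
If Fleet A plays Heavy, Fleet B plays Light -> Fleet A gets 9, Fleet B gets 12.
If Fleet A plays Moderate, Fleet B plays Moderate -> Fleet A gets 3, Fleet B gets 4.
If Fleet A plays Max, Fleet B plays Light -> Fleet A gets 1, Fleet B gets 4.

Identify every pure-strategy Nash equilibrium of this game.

Mark each player's best response to every combination of opponents' strategies; a profile where every player is best-responding is a pure Nash equilibrium.
Fleet A against Light: payoffs 4, 9, 1 → best response Heavy.
Fleet A against Moderate: payoffs 3, 4, 6 → best response Max.
Fleet B against Moderate: payoffs 12, 4 → best response Light.
Fleet B against Heavy: payoffs 12, 2 → best response Light.
Fleet B against Max: payoffs 4, 2 → best response Light.
Mutual best responses: (Heavy, Light).

The unique pure-strategy Nash equilibrium is (Heavy, Light).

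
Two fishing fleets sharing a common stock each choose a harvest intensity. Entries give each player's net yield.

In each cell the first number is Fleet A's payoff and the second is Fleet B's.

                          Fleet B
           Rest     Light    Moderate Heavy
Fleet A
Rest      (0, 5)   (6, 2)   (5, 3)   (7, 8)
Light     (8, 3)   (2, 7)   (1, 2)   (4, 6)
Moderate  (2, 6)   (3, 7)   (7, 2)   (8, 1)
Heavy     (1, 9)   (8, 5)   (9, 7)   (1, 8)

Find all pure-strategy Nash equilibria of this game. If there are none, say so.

(Rest, Rest): Fleet A can switch to Light (0 → 8). Not NE.
(Rest, Light): Fleet A can switch to Heavy (6 → 8). Not NE.
(Rest, Moderate): Fleet A can switch to Moderate (5 → 7). Not NE.
(Rest, Heavy): Fleet A can switch to Moderate (7 → 8). Not NE.
(Light, Rest): Fleet B can switch to Light (3 → 7). Not NE.
(Light, Light): Fleet A can switch to Rest (2 → 6). Not NE.
(The remaining 10 profiles each have a profitable deviation by the same check.)

There is no pure-strategy Nash equilibrium.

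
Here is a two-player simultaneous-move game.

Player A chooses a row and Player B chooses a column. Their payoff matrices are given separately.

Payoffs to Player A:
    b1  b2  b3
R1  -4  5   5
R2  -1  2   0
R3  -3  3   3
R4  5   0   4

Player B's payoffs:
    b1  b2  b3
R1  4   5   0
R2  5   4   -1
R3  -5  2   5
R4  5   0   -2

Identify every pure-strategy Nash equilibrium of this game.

(R1, b2) and (R4, b1)

Player A against b1: payoffs -4, -1, -3, 5 → best response R4.
Player A against b2: payoffs 5, 2, 3, 0 → best response R1.
Player A against b3: payoffs 5, 0, 3, 4 → best response R1.
Player B against R1: payoffs 4, 5, 0 → best response b2.
Player B against R2: payoffs 5, 4, -1 → best response b1.
Player B against R3: payoffs -5, 2, 5 → best response b3.
Player B against R4: payoffs 5, 0, -2 → best response b1.
Mutual best responses: (R1, b2); (R4, b1).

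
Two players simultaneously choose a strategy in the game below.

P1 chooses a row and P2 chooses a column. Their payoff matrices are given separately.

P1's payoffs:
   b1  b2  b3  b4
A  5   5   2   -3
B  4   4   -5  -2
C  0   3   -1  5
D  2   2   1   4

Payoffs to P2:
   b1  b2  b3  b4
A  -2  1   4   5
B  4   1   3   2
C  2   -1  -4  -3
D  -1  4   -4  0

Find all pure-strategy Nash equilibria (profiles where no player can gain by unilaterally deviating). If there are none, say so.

Mark each player's best response to every combination of opponents' strategies; a profile where every player is best-responding is a pure Nash equilibrium.
P1 against b1: payoffs 5, 4, 0, 2 → best response A.
P1 against b2: payoffs 5, 4, 3, 2 → best response A.
P1 against b3: payoffs 2, -5, -1, 1 → best response A.
P1 against b4: payoffs -3, -2, 5, 4 → best response C.
P2 against A: payoffs -2, 1, 4, 5 → best response b4.
P2 against B: payoffs 4, 1, 3, 2 → best response b1.
P2 against C: payoffs 2, -1, -4, -3 → best response b1.
P2 against D: payoffs -1, 4, -4, 0 → best response b2.
No profile is a mutual best response for all players.

No pure-strategy Nash equilibrium.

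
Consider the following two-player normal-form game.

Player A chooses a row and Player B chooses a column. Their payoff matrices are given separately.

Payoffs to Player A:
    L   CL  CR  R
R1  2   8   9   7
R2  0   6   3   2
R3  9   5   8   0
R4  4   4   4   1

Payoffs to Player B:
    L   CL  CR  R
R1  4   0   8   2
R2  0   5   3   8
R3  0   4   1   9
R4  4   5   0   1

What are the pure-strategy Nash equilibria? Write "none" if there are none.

The unique pure-strategy Nash equilibrium is (R1, CR).

Player A against L: payoffs 2, 0, 9, 4 → best response R3.
Player A against CL: payoffs 8, 6, 5, 4 → best response R1.
Player A against CR: payoffs 9, 3, 8, 4 → best response R1.
Player A against R: payoffs 7, 2, 0, 1 → best response R1.
Player B against R1: payoffs 4, 0, 8, 2 → best response CR.
Player B against R2: payoffs 0, 5, 3, 8 → best response R.
Player B against R3: payoffs 0, 4, 1, 9 → best response R.
Player B against R4: payoffs 4, 5, 0, 1 → best response CL.
Mutual best responses: (R1, CR).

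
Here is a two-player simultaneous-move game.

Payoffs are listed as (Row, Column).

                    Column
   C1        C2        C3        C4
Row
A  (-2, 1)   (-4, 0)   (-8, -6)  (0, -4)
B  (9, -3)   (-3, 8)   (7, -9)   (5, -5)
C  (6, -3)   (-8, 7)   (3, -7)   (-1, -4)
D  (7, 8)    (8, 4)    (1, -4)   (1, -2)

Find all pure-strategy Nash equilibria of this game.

none

(A, C1): Row can switch to B (-2 → 9). Not NE.
(A, C2): Row can switch to B (-4 → -3). Not NE.
(A, C3): Row can switch to B (-8 → 7). Not NE.
(A, C4): Row can switch to B (0 → 5). Not NE.
(B, C1): Column can switch to C2 (-3 → 8). Not NE.
(B, C2): Row can switch to D (-3 → 8). Not NE.
(The remaining 10 profiles each have a profitable deviation by the same check.)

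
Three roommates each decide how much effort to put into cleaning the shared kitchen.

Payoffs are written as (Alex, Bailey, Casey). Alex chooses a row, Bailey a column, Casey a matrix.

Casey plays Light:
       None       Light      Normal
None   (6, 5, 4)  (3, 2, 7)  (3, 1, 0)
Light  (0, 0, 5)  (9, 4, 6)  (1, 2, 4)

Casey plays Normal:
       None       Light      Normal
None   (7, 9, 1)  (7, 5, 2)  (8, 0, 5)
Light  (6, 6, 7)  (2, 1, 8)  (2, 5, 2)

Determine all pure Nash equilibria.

Mark each player's best response to every combination of opponents' strategies; a profile where every player is best-responding is a pure Nash equilibrium.
Alex against (None, Light): payoffs 6, 0 → best response None.
Alex against (None, Normal): payoffs 7, 6 → best response None.
Alex against (Light, Light): payoffs 3, 9 → best response Light.
Alex against (Light, Normal): payoffs 7, 2 → best response None.
Alex against (Normal, Light): payoffs 3, 1 → best response None.
Alex against (Normal, Normal): payoffs 8, 2 → best response None.
Bailey against (None, Light): payoffs 5, 2, 1 → best response None.
Bailey against (None, Normal): payoffs 9, 5, 0 → best response None.
Bailey against (Light, Light): payoffs 0, 4, 2 → best response Light.
Bailey against (Light, Normal): payoffs 6, 1, 5 → best response None.
Casey against (None, None): payoffs 4, 1 → best response Light.
Casey against (None, Light): payoffs 7, 2 → best response Light.
Casey against (None, Normal): payoffs 0, 5 → best response Normal.
Casey against (Light, None): payoffs 5, 7 → best response Normal.
Casey against (Light, Light): payoffs 6, 8 → best response Normal.
Casey against (Light, Normal): payoffs 4, 2 → best response Light.
Mutual best responses: (None, None, Light).

Pure NE: (None, None, Light)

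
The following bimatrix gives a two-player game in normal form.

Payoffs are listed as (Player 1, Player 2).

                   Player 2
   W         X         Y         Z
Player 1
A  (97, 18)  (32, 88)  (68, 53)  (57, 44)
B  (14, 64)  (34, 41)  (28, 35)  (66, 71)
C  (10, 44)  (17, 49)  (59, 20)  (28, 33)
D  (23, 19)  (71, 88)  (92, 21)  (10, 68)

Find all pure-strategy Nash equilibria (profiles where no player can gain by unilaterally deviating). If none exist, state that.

Player 1 against W: payoffs 97, 14, 10, 23 → best response A.
Player 1 against X: payoffs 32, 34, 17, 71 → best response D.
Player 1 against Y: payoffs 68, 28, 59, 92 → best response D.
Player 1 against Z: payoffs 57, 66, 28, 10 → best response B.
Player 2 against A: payoffs 18, 88, 53, 44 → best response X.
Player 2 against B: payoffs 64, 41, 35, 71 → best response Z.
Player 2 against C: payoffs 44, 49, 20, 33 → best response X.
Player 2 against D: payoffs 19, 88, 21, 68 → best response X.
Mutual best responses: (B, Z); (D, X).

(B, Z), (D, X)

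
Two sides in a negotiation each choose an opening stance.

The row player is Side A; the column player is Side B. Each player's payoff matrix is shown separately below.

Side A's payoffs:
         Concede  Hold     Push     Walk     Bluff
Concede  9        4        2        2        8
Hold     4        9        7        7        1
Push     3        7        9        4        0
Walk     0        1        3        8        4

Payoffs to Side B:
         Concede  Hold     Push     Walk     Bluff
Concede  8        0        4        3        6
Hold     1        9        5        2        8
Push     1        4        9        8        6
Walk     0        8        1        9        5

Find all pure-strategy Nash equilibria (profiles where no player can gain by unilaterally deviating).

(Concede, Concede): Side A gets 9, best alternative 4; Side B gets 8, best alternative 6. No profitable deviation — NE.
(Concede, Hold): Side A can switch to Hold (4 → 9). Not NE.
(Concede, Push): Side A can switch to Hold (2 → 7). Not NE.
(Concede, Walk): Side A can switch to Hold (2 → 7). Not NE.
(Concede, Bluff): Side B can switch to Concede (6 → 8). Not NE.
(Hold, Concede): Side A can switch to Concede (4 → 9). Not NE.
(Hold, Hold): Side A gets 9, best alternative 7; Side B gets 9, best alternative 8. No profitable deviation — NE.
(Hold, Push): Side A can switch to Push (7 → 9). Not NE.
(Push, Push): Side A gets 9, best alternative 7; Side B gets 9, best alternative 8. No profitable deviation — NE.
(Walk, Walk): Side A gets 8, best alternative 7; Side B gets 9, best alternative 8. No profitable deviation — NE.
(The remaining 10 profiles each have a profitable deviation by the same check.)

The pure Nash equilibria are (Concede, Concede); (Hold, Hold); (Push, Push); (Walk, Walk).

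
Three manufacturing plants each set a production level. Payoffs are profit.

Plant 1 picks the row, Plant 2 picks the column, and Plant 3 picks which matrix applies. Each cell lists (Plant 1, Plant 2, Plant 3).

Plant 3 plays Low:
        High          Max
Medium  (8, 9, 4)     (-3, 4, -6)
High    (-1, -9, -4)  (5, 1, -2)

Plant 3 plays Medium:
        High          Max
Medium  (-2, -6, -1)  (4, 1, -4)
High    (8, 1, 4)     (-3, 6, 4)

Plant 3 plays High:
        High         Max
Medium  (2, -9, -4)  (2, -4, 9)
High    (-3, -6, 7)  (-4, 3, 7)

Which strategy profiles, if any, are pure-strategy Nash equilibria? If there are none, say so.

The pure Nash equilibria are (Medium, High, Low), (Medium, Max, High).

(Medium, High, Low): Plant 1 gets 8, best alternative -1; Plant 2 gets 9, best alternative 4; Plant 3 gets 4, best alternative -1. No profitable deviation — NE.
(Medium, High, Medium): Plant 1 can switch to High (-2 → 8). Not NE.
(Medium, High, High): Plant 2 can switch to Max (-9 → -4). Not NE.
(Medium, Max, Low): Plant 1 can switch to High (-3 → 5). Not NE.
(Medium, Max, Medium): Plant 3 can switch to High (-4 → 9). Not NE.
(Medium, Max, High): Plant 1 gets 2, best alternative -4; Plant 2 gets -4, best alternative -9; Plant 3 gets 9, best alternative -4. No profitable deviation — NE.
(High, High, Low): Plant 1 can switch to Medium (-1 → 8). Not NE.
(High, High, Medium): Plant 2 can switch to Max (1 → 6). Not NE.
(High, High, High): Plant 1 can switch to Medium (-3 → 2). Not NE.
(High, Max, Low): Plant 3 can switch to Medium (-2 → 4). Not NE.
(High, Max, Medium): Plant 1 can switch to Medium (-3 → 4). Not NE.
(High, Max, High): Plant 1 can switch to Medium (-4 → 2). Not NE.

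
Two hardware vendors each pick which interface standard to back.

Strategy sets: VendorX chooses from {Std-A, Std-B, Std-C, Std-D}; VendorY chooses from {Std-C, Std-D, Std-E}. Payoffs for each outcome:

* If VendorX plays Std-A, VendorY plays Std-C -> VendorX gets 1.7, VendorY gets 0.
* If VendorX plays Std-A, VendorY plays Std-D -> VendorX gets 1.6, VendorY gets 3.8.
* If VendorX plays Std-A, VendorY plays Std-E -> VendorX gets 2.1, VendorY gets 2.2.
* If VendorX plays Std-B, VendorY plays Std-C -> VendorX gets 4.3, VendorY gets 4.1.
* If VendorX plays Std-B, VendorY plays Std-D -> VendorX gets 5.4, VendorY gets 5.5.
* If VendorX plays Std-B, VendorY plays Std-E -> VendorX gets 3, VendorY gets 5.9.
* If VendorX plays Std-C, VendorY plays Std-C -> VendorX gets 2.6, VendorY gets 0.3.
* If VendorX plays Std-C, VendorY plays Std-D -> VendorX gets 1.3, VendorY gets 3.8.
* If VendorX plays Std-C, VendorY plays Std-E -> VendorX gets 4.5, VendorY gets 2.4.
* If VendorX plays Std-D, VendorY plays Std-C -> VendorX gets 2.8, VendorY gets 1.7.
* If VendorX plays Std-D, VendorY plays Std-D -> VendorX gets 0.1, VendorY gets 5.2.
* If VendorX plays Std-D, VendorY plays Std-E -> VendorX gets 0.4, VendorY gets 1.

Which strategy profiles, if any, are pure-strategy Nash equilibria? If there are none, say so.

No pure-strategy Nash equilibrium.

For each player, find the best response to each opponent profile; mutual best responses are the pure NE.
VendorX against Std-C: payoffs 1.7, 4.3, 2.6, 2.8 → best response Std-B.
VendorX against Std-D: payoffs 1.6, 5.4, 1.3, 0.1 → best response Std-B.
VendorX against Std-E: payoffs 2.1, 3, 4.5, 0.4 → best response Std-C.
VendorY against Std-A: payoffs 0, 3.8, 2.2 → best response Std-D.
VendorY against Std-B: payoffs 4.1, 5.5, 5.9 → best response Std-E.
VendorY against Std-C: payoffs 0.3, 3.8, 2.4 → best response Std-D.
VendorY against Std-D: payoffs 1.7, 5.2, 1 → best response Std-D.
No profile is a mutual best response for all players.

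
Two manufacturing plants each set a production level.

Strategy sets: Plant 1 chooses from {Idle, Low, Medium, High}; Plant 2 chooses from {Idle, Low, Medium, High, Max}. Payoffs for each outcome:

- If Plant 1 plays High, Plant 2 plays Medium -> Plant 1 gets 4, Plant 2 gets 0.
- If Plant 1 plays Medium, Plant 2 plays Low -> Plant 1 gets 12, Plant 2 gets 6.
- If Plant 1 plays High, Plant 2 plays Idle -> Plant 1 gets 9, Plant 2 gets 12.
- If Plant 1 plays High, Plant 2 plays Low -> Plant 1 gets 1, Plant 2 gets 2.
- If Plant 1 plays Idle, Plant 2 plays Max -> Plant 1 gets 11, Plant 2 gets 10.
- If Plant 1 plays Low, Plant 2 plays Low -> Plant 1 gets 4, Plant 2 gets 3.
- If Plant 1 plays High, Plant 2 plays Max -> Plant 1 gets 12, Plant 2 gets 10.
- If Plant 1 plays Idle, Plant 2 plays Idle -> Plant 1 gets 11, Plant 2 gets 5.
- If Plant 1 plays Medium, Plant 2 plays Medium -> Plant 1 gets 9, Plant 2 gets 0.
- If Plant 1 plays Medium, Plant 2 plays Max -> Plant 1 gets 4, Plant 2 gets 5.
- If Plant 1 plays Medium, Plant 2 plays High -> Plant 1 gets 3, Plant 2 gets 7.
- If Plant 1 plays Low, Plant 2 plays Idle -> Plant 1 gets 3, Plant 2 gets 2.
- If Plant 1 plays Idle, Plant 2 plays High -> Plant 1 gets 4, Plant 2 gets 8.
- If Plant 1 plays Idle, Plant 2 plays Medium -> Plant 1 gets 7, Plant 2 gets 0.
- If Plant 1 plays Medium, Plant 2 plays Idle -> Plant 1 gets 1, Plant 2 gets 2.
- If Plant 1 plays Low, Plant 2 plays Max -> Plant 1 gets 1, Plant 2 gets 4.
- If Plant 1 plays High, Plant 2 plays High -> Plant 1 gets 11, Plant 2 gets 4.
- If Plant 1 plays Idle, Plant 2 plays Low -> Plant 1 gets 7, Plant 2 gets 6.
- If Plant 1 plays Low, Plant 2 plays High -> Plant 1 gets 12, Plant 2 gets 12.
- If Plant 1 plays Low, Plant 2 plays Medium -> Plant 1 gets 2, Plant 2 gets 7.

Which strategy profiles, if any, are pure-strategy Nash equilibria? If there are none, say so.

Plant 1 against Idle: payoffs 11, 3, 1, 9 → best response Idle.
Plant 1 against Low: payoffs 7, 4, 12, 1 → best response Medium.
Plant 1 against Medium: payoffs 7, 2, 9, 4 → best response Medium.
Plant 1 against High: payoffs 4, 12, 3, 11 → best response Low.
Plant 1 against Max: payoffs 11, 1, 4, 12 → best response High.
Plant 2 against Idle: payoffs 5, 6, 0, 8, 10 → best response Max.
Plant 2 against Low: payoffs 2, 3, 7, 12, 4 → best response High.
Plant 2 against Medium: payoffs 2, 6, 0, 7, 5 → best response High.
Plant 2 against High: payoffs 12, 2, 0, 4, 10 → best response Idle.
Mutual best responses: (Low, High).

(Low, High)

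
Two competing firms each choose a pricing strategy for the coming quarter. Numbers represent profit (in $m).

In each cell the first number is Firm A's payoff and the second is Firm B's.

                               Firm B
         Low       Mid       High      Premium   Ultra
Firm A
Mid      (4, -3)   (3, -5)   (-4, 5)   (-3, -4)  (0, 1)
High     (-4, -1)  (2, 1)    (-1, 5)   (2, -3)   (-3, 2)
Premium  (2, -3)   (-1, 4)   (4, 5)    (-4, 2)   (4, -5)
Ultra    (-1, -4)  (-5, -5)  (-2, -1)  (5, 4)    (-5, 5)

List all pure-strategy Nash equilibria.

(Mid, Low): Firm B can switch to High (-3 → 5). Not NE.
(Mid, Mid): Firm B can switch to Low (-5 → -3). Not NE.
(Mid, High): Firm A can switch to High (-4 → -1). Not NE.
(Mid, Premium): Firm A can switch to High (-3 → 2). Not NE.
(Mid, Ultra): Firm A can switch to Premium (0 → 4). Not NE.
(High, Low): Firm A can switch to Mid (-4 → 4). Not NE.
(High, Mid): Firm A can switch to Mid (2 → 3). Not NE.
(High, High): Firm A can switch to Premium (-1 → 4). Not NE.
(High, Premium): Firm A can switch to Ultra (2 → 5). Not NE.
(High, Ultra): Firm A can switch to Mid (-3 → 0). Not NE.
(Premium, Low): Firm A can switch to Mid (2 → 4). Not NE.
(Premium, Mid): Firm A can switch to Mid (-1 → 3). Not NE.
(Premium, High): Firm A gets 4, best alternative -1; Firm B gets 5, best alternative 4. No profitable deviation — NE.
(The remaining 7 profiles each have a profitable deviation by the same check.)

(Premium, High)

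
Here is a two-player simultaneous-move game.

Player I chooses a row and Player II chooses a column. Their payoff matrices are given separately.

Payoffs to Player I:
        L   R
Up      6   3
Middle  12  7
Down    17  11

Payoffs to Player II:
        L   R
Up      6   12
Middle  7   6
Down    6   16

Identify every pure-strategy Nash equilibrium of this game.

Player I against L: payoffs 6, 12, 17 → best response Down.
Player I against R: payoffs 3, 7, 11 → best response Down.
Player II against Up: payoffs 6, 12 → best response R.
Player II against Middle: payoffs 7, 6 → best response L.
Player II against Down: payoffs 6, 16 → best response R.
Mutual best responses: (Down, R).

The unique pure-strategy Nash equilibrium is (Down, R).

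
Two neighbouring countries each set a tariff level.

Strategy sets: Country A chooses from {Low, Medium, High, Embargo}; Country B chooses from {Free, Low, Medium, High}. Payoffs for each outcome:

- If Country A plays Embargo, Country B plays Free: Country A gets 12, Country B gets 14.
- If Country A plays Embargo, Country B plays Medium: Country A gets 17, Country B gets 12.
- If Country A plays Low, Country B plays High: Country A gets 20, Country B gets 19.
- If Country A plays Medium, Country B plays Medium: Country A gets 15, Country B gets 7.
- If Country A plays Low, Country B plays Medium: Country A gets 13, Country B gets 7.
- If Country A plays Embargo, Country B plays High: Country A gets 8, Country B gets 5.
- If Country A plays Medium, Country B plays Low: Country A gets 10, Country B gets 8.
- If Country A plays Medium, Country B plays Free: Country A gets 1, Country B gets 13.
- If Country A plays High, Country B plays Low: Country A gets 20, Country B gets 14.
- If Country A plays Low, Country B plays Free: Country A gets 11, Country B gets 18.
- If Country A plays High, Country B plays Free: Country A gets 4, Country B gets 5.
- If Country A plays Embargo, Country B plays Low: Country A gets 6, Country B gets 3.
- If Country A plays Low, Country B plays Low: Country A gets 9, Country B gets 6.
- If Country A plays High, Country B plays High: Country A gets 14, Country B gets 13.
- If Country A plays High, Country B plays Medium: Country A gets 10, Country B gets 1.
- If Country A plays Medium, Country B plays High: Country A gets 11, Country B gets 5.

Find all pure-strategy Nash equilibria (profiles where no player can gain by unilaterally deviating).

(Low, High); (High, Low); (Embargo, Free)

Country A against Free: payoffs 11, 1, 4, 12 → best response Embargo.
Country A against Low: payoffs 9, 10, 20, 6 → best response High.
Country A against Medium: payoffs 13, 15, 10, 17 → best response Embargo.
Country A against High: payoffs 20, 11, 14, 8 → best response Low.
Country B against Low: payoffs 18, 6, 7, 19 → best response High.
Country B against Medium: payoffs 13, 8, 7, 5 → best response Free.
Country B against High: payoffs 5, 14, 1, 13 → best response Low.
Country B against Embargo: payoffs 14, 3, 12, 5 → best response Free.
Mutual best responses: (Low, High); (High, Low); (Embargo, Free).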